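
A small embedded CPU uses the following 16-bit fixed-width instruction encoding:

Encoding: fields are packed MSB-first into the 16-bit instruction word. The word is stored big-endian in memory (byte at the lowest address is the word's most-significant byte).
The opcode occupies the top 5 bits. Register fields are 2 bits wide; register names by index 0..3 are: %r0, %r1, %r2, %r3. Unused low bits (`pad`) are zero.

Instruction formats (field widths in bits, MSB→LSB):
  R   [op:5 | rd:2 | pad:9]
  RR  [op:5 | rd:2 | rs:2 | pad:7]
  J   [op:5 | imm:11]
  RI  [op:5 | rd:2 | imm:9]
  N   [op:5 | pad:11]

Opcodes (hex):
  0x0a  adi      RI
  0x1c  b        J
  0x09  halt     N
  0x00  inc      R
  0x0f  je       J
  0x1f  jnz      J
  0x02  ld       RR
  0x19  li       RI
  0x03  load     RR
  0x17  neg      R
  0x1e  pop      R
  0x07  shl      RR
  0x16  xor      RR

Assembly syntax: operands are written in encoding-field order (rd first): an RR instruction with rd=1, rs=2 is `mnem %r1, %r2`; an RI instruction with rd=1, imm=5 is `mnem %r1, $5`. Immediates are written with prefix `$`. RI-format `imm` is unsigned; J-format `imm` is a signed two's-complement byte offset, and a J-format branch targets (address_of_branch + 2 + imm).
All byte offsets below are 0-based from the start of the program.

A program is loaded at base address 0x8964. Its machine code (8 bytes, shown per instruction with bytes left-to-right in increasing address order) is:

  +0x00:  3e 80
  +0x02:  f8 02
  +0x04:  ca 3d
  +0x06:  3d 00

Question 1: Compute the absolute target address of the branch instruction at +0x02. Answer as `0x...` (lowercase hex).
+0x02: f8 02 ⇒ word 0xf802 (big)
  op=0xf802>>11=0x1f ⇒ jnz (J)
  imm: (w>>0)&0x7ff=0x2 → $2
  target = base 0x8964 + off 0x02 + 2 + imm 2 = 0x896a

0x896a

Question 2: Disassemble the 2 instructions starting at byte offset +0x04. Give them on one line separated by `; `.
[04] ca 3d → 0xca3d
  top 5b → 0x19 → li [RI]
  rd: (w>>9)&0x3=0x1 → %r1
  imm: (w>>0)&0x1ff=0x3d → $61
[06] 3d 00 → 0x3d00
  top 5b → 0x7 → shl [RR]
  rd: (w>>9)&0x3=0x2 → %r2
  rs: (w>>7)&0x3=0x2 → %r2

li %r1, $61; shl %r2, %r2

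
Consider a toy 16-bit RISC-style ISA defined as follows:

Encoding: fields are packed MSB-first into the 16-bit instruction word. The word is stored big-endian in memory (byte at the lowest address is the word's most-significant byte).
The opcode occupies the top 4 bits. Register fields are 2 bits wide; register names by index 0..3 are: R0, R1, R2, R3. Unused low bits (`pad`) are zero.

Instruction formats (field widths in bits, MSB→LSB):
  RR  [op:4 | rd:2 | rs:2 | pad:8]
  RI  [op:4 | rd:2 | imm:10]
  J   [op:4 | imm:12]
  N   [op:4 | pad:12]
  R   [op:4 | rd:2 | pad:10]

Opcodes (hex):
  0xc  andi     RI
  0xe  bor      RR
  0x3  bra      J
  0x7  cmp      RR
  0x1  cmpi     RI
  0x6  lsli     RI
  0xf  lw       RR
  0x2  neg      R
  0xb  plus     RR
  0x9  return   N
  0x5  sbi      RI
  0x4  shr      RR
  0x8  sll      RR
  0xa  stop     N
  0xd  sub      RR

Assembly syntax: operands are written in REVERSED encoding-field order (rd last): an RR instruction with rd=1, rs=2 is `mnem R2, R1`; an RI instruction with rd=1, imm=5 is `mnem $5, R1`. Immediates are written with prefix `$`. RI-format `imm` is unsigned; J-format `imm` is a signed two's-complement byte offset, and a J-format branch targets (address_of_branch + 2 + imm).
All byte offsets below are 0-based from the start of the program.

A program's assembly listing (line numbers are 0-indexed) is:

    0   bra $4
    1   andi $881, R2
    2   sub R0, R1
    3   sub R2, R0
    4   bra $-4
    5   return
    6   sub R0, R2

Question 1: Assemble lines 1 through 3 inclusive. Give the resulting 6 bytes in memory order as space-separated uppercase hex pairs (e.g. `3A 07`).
CB 71 D4 00 D2 00

line 1 (andi): pack op=0xc:4|rd=2:2|imm=881:10 = 0xcb71; big→ cb 71
line 2 (sub): pack op=0xd:4|rd=1:2|rs=0:2|pad=0:8 = 0xd400; big→ d4 00
line 3 (sub): pack op=0xd:4|rd=0:2|rs=2:2|pad=0:8 = 0xd200; big→ d2 00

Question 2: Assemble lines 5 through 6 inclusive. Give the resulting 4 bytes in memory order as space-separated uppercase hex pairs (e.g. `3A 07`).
line 5 (return): pack op=0x9:4|pad=0:12 = 0x9000; big→ 90 00
line 6 (sub): pack op=0xd:4|rd=2:2|rs=0:2|pad=0:8 = 0xd800; big→ d8 00

90 00 D8 00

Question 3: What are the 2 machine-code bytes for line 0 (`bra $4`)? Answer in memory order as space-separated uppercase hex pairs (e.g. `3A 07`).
30 04

0. bra fields op=0x3:4|imm=4:12 → word 3004h → 30 04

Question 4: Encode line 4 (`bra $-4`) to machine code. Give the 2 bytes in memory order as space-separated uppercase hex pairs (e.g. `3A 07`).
4. bra fields op=0x3:4|imm=-4:12 → word 3ffch → 3f fc

3F FC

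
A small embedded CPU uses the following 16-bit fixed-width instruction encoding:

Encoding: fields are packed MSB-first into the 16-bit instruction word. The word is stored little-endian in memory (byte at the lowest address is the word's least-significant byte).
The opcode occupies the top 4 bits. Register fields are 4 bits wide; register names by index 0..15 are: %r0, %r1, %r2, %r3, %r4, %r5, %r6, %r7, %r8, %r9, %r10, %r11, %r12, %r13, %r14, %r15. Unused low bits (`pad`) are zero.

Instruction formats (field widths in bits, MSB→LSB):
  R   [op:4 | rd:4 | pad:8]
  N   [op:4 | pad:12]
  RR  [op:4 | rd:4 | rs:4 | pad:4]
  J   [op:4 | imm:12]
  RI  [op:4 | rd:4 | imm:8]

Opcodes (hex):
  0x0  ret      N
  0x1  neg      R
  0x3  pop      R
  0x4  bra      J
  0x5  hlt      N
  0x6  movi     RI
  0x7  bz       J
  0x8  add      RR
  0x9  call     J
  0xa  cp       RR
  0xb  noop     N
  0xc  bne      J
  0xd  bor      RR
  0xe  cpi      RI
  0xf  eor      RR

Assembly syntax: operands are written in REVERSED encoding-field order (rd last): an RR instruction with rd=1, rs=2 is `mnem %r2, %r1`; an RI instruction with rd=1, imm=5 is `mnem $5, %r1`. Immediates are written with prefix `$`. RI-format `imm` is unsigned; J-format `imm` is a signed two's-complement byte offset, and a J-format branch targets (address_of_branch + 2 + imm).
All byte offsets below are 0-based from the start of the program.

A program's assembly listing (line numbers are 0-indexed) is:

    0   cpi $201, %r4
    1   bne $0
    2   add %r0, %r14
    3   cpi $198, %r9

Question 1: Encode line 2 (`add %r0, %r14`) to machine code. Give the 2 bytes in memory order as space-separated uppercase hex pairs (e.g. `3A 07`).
2. add fields op=0x8:4|rd=14:4|rs=0:4|pad=0:4 → word 8e00h → 00 8e

00 8E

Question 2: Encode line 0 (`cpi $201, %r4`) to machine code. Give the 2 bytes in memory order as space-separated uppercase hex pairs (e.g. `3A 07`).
C9 E4

line 0 (cpi): pack op=0xe:4|rd=4:4|imm=201:8 = 0xe4c9; little→ c9 e4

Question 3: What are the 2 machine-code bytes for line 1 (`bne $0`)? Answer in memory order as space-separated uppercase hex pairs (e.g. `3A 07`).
00 C0

1. bne fields op=0xc:4|imm=0:12 → word c000h → 00 c0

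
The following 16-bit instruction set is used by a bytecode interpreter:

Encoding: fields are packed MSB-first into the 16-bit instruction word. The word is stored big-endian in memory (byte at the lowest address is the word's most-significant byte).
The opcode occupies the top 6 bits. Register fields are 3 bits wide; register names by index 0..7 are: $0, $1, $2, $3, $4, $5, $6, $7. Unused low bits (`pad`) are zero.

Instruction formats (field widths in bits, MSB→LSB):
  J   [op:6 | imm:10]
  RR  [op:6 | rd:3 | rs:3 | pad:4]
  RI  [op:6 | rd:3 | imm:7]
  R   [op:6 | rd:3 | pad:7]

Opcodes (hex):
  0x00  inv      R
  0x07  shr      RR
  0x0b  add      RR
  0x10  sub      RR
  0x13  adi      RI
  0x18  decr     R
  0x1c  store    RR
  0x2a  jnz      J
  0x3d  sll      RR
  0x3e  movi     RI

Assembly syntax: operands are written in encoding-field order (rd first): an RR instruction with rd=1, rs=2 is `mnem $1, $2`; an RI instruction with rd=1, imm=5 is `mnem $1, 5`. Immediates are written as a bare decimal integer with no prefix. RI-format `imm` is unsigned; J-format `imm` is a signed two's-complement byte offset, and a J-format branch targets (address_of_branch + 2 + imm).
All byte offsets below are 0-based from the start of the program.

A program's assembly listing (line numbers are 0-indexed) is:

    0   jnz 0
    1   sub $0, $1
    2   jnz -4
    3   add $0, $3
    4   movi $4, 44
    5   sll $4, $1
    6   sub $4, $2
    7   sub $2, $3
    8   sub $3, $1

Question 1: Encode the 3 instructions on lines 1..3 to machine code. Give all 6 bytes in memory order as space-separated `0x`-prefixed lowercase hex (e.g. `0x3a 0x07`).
0x40 0x10 0xab 0xfc 0x2c 0x30

line 1 (sub): pack op=0x10:6|rd=0:3|rs=1:3|pad=0:4 = 0x4010; big→ 40 10
line 2 (jnz): pack op=0x2a:6|imm=-4:10 = 0xabfc; big→ ab fc
line 3 (add): pack op=0xb:6|rd=0:3|rs=3:3|pad=0:4 = 0x2c30; big→ 2c 30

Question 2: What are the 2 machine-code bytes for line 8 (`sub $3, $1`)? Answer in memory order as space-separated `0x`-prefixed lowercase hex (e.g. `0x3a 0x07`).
0x41 0x90

line 8 (sub): pack op=0x10:6|rd=3:3|rs=1:3|pad=0:4 = 0x4190; big→ 41 90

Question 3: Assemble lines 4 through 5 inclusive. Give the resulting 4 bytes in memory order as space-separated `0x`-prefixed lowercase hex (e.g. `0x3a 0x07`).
line 4 (movi): pack op=0x3e:6|rd=4:3|imm=44:7 = 0xfa2c; big→ fa 2c
line 5 (sll): pack op=0x3d:6|rd=4:3|rs=1:3|pad=0:4 = 0xf610; big→ f6 10

0xfa 0x2c 0xf6 0x10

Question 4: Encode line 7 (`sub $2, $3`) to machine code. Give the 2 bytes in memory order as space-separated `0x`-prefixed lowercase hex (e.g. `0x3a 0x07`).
0x41 0x30

line 7 (sub): pack op=0x10:6|rd=2:3|rs=3:3|pad=0:4 = 0x4130; big→ 41 30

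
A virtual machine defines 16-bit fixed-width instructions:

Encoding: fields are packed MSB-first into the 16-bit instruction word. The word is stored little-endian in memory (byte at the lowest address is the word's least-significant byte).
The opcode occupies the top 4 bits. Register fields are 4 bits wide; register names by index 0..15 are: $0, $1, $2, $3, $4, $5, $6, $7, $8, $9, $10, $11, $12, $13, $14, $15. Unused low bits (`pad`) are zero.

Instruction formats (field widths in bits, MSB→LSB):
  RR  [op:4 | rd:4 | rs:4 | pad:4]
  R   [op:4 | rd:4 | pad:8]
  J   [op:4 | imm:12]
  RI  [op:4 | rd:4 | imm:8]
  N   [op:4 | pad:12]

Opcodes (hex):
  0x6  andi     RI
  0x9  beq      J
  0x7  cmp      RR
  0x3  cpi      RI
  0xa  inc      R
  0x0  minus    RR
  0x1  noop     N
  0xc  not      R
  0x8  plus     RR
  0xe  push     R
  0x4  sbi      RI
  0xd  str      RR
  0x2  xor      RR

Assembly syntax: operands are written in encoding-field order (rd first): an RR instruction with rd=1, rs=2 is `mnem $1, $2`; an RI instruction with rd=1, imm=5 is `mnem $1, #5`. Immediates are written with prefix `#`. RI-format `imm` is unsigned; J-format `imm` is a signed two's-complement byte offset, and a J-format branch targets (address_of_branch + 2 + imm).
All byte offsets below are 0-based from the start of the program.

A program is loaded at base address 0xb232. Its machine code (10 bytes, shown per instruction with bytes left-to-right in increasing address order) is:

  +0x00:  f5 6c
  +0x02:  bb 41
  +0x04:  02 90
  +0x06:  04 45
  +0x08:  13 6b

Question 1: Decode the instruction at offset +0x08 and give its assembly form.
andi $11, #19

[08] 13 6b → 0x6b13
  opcode bits[15:12]=0x6: andi/RI
  [11:8] rd=11 = $11
  [7:0] imm=19 = #19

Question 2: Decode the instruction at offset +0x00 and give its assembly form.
andi $12, #245

[00] f5 6c → 0x6cf5
  top 4b → 0x6 → andi [RI]
  rd: (w>>8)&0xf=0xc → $12
  imm: (w>>0)&0xff=0xf5 → #245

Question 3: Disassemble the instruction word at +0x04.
[04] 02 90 → 0x9002
  opcode bits[15:12]=0x9: beq/J
  [11:0] imm=2 = #2

beq #2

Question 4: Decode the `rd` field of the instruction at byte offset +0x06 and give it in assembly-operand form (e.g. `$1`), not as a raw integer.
[06] 04 45 → 0x4504
  opcode bits[15:12]=0x4: sbi/RI
  rd@[11:8]=0x5 ⇒ $5
  imm@[7:0]=0x4 ⇒ #4

$5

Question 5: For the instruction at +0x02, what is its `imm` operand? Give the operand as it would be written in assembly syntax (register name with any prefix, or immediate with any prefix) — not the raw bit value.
#187

[02] bb 41 → 0x41bb
  opcode bits[15:12]=0x4: sbi/RI
  rd: (w>>8)&0xf=0x1 → $1
  imm: (w>>0)&0xff=0xbb → #187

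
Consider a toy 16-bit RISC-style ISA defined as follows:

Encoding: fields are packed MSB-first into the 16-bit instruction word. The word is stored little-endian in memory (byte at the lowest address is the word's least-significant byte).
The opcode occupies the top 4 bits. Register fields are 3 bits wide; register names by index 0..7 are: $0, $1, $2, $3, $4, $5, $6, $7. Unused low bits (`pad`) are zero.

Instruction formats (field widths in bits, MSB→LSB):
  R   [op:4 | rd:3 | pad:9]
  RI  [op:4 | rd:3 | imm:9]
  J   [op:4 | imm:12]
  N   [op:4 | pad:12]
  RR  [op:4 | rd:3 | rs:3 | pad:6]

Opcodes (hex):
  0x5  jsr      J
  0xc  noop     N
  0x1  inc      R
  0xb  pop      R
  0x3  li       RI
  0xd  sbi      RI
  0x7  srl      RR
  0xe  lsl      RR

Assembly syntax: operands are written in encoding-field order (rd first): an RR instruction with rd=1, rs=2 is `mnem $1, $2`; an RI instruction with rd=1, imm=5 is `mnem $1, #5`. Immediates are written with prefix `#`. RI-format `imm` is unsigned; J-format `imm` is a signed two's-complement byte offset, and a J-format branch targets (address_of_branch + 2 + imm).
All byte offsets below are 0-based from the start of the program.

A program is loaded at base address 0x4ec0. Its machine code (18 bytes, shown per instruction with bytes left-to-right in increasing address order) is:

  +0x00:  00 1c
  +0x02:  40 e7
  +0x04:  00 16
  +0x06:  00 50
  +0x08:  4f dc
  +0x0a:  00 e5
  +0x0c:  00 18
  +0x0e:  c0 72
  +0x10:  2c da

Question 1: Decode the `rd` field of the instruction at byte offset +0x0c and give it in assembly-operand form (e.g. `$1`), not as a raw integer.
$4

+0x0c: 00 18 ⇒ word 0x1800 (little)
  opcode bits[15:12]=0x1: inc/R
  rd: (w>>9)&0x7=0x4 → $4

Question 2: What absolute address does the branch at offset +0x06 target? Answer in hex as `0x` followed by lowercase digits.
0x4ec8

+0x06: 00 50 ⇒ word 0x5000 (little)
  opcode bits[15:12]=0x5: jsr/J
  imm@[11:0]=0x0 ⇒ #0
  target = base 0x4ec0 + off 0x06 + 2 + imm 0 = 0x4ec8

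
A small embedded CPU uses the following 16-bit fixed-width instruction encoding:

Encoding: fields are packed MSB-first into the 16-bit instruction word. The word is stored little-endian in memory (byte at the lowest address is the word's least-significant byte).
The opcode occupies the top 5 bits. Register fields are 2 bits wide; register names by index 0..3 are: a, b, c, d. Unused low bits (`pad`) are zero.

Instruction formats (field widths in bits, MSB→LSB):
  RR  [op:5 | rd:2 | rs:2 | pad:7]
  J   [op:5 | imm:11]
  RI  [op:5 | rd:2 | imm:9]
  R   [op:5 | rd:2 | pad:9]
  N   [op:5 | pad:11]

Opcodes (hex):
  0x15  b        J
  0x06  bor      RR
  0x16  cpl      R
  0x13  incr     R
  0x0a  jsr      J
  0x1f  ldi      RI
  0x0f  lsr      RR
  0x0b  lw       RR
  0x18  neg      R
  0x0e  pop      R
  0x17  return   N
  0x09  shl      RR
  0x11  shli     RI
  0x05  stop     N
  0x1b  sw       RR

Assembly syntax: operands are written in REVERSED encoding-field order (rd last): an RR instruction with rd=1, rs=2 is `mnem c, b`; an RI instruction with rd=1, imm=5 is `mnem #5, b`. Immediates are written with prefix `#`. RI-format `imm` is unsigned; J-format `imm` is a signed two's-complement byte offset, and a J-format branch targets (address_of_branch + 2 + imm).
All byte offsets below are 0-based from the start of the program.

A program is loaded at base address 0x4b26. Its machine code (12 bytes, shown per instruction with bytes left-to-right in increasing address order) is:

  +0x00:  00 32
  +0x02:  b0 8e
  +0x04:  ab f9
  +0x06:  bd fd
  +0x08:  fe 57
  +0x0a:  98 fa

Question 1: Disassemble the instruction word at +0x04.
@+04  little-endian(ab f9) = 0xf9ab
  opcode bits[15:11]=0x1f: ldi/RI
  rd: (w>>9)&0x3=0x0 → a
  imm: (w>>0)&0x1ff=0x1ab → #427

ldi #427, a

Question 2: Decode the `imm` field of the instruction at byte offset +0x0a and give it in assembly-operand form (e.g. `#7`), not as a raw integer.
#152

[0a] 98 fa → 0xfa98
  top 5b → 0x1f → ldi [RI]
  rd: (w>>9)&0x3=0x1 → b
  imm: (w>>0)&0x1ff=0x98 → #152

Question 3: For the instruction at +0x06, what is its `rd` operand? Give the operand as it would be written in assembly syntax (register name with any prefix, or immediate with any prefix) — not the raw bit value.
c

@+06  little-endian(bd fd) = 0xfdbd
  op=0xfdbd>>11=0x1f ⇒ ldi (RI)
  rd@[10:9]=0x2 ⇒ c
  imm@[8:0]=0x1bd ⇒ #445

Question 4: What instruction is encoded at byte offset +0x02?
[02] b0 8e → 0x8eb0
  opcode bits[15:11]=0x11: shli/RI
  rd@[10:9]=0x3 ⇒ d
  imm@[8:0]=0xb0 ⇒ #176

shli #176, d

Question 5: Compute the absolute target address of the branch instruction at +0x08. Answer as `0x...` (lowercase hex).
0x4b2e

off 0x08: read fe 57 as little → 0x57fe
  top 5b → 0xa → jsr [J]
  [10:0] imm=2046 (s11→-2) = #-2
  target = base 0x4b26 + off 0x08 + 2 + imm -2 = 0x4b2e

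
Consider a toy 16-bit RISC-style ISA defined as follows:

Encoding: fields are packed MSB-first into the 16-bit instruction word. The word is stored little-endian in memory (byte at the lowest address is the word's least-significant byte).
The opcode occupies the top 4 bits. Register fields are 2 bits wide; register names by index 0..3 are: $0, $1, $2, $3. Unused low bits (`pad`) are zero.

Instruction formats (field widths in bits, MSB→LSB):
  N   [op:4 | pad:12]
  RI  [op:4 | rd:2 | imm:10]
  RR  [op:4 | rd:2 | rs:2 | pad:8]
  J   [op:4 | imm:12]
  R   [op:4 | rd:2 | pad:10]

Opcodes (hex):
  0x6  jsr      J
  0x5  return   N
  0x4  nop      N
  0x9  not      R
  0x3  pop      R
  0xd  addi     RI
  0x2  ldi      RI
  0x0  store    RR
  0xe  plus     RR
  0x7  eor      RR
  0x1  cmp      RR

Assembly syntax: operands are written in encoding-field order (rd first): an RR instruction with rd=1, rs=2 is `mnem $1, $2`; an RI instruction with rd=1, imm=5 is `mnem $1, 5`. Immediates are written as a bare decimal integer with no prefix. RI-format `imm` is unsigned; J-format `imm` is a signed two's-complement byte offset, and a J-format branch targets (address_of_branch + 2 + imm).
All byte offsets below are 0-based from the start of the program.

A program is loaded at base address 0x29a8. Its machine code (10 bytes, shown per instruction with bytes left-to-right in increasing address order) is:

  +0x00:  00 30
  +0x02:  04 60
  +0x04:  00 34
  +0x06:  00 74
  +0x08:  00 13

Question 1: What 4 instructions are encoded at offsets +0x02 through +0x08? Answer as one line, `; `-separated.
jsr 4; pop $1; eor $1, $0; cmp $0, $3

+0x02: 04 60 ⇒ word 0x6004 (little)
  op=0x6004>>12=0x6 ⇒ jsr (J)
  imm@[11:0]=0x4 ⇒ 4
+0x04: 00 34 ⇒ word 0x3400 (little)
  op=0x3400>>12=0x3 ⇒ pop (R)
  rd@[11:10]=0x1 ⇒ $1
+0x06: 00 74 ⇒ word 0x7400 (little)
  op=0x7400>>12=0x7 ⇒ eor (RR)
  rd@[11:10]=0x1 ⇒ $1
  rs@[9:8]=0x0 ⇒ $0
+0x08: 00 13 ⇒ word 0x1300 (little)
  op=0x1300>>12=0x1 ⇒ cmp (RR)
  rd@[11:10]=0x0 ⇒ $0
  rs@[9:8]=0x3 ⇒ $3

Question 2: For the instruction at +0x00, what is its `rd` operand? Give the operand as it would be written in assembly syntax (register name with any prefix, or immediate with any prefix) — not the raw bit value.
off 0x00: read 00 30 as little → 0x3000
  opcode bits[15:12]=0x3: pop/R
  [11:10] rd=0 = $0

$0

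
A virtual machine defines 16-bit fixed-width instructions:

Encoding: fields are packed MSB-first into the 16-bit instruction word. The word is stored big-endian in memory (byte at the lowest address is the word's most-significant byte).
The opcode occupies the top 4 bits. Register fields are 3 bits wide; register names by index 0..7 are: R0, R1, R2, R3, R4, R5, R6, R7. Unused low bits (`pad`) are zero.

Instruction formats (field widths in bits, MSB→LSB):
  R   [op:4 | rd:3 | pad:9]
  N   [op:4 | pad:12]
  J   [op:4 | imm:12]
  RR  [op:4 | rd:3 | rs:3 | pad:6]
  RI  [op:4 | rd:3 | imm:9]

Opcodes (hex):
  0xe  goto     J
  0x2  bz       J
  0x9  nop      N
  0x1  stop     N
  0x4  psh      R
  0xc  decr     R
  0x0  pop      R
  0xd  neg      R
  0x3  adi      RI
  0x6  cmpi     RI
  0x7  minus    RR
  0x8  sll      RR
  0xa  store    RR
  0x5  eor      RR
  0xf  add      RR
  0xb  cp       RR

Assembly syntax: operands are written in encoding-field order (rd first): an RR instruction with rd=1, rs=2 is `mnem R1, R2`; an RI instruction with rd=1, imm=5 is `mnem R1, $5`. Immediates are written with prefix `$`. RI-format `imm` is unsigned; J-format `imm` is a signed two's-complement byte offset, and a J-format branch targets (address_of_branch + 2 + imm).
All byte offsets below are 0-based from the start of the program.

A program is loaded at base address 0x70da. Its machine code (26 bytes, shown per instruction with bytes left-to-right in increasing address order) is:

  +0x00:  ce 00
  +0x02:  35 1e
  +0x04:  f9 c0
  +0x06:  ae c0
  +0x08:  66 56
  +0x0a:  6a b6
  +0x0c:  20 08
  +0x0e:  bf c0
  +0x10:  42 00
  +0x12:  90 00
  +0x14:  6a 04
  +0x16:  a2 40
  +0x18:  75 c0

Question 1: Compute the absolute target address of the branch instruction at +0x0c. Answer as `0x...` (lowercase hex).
[0c] 20 08 → 0x2008
  opcode bits[15:12]=0x2: bz/J
  imm: (w>>0)&0xfff=0x8 → $8
  target = base 0x70da + off 0x0c + 2 + imm 8 = 0x70f0

0x70f0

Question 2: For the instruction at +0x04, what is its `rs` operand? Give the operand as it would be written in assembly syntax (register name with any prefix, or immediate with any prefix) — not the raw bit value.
+0x04: f9 c0 ⇒ word 0xf9c0 (big)
  top 4b → 0xf → add [RR]
  [11:9] rd=4 = R4
  [8:6] rs=7 = R7

R7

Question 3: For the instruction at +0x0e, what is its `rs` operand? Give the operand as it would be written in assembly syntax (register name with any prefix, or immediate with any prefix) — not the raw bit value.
[0e] bf c0 → 0xbfc0
  top 4b → 0xb → cp [RR]
  rd@[11:9]=0x7 ⇒ R7
  rs@[8:6]=0x7 ⇒ R7

R7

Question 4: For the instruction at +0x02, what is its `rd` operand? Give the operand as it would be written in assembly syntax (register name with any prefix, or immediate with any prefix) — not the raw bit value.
R2

off 0x02: read 35 1e as big → 0x351e
  top 4b → 0x3 → adi [RI]
  [11:9] rd=2 = R2
  [8:0] imm=286 = $286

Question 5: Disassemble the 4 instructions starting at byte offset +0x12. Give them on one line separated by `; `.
[12] 90 00 → 0x9000
  top 4b → 0x9 → nop [N]
[14] 6a 04 → 0x6a04
  top 4b → 0x6 → cmpi [RI]
  [11:9] rd=5 = R5
  [8:0] imm=4 = $4
[16] a2 40 → 0xa240
  top 4b → 0xa → store [RR]
  [11:9] rd=1 = R1
  [8:6] rs=1 = R1
[18] 75 c0 → 0x75c0
  top 4b → 0x7 → minus [RR]
  [11:9] rd=2 = R2
  [8:6] rs=7 = R7

nop; cmpi R5, $4; store R1, R1; minus R2, R7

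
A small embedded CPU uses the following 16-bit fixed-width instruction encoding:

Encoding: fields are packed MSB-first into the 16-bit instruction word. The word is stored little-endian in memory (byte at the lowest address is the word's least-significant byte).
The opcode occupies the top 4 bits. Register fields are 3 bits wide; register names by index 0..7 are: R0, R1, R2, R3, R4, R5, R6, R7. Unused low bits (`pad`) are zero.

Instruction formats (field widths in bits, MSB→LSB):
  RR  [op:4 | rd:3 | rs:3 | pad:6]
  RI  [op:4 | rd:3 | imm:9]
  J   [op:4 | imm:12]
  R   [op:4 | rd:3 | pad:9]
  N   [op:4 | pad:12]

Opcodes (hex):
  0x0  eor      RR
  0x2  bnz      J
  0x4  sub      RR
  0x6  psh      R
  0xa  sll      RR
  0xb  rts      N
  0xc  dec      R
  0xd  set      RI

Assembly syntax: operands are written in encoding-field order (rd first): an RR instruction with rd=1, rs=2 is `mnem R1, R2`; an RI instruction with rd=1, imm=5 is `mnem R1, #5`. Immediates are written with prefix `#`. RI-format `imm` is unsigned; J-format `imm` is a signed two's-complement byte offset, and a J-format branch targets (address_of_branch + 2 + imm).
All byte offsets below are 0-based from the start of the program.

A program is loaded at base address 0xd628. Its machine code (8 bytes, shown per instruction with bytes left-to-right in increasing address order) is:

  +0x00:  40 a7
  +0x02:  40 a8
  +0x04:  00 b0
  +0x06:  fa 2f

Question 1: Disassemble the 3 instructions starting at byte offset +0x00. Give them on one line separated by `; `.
sll R3, R5; sll R4, R1; rts

off 0x00: read 40 a7 as little → 0xa740
  op=0xa740>>12=0xa ⇒ sll (RR)
  rd@[11:9]=0x3 ⇒ R3
  rs@[8:6]=0x5 ⇒ R5
off 0x02: read 40 a8 as little → 0xa840
  op=0xa840>>12=0xa ⇒ sll (RR)
  rd@[11:9]=0x4 ⇒ R4
  rs@[8:6]=0x1 ⇒ R1
off 0x04: read 00 b0 as little → 0xb000
  op=0xb000>>12=0xb ⇒ rts (N)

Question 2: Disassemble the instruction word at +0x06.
bnz #-6

@+06  little-endian(fa 2f) = 0x2ffa
  opcode bits[15:12]=0x2: bnz/J
  imm: (w>>0)&0xfff=0xffa (s12→-6) → #-6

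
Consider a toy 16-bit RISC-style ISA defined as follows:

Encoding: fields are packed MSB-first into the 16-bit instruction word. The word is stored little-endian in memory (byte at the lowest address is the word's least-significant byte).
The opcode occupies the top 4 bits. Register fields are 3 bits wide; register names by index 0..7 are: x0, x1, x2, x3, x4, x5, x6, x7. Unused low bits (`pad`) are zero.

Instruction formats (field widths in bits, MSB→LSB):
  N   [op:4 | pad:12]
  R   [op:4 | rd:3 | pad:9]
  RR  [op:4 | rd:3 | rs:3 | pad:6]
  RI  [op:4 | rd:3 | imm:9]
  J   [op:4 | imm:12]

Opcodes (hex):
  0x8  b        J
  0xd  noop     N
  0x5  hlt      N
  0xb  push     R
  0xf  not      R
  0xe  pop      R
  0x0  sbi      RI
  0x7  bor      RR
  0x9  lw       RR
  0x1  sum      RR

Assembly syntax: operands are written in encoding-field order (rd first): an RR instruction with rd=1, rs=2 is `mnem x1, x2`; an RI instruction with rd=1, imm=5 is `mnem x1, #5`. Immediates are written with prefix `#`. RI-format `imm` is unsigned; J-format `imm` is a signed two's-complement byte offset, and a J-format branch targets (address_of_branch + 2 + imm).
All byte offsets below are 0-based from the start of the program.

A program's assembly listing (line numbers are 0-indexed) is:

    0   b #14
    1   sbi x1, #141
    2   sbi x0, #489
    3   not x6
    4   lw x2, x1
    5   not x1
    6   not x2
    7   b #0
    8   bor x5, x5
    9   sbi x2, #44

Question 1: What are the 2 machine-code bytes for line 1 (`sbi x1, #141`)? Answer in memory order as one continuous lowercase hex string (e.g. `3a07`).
L1: sbi op=0x0:4|rd=1:3|imm=141:9 ⇒ 0x028d ⇒ little 8d 02

8d02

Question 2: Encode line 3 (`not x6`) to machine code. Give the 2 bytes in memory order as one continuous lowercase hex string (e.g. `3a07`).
00fc

line 3 (not): pack op=0xf:4|rd=6:3|pad=0:9 = 0xfc00; little→ 00 fc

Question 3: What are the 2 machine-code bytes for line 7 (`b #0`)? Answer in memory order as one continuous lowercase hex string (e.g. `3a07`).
line 7 (b): pack op=0x8:4|imm=0:12 = 0x8000; little→ 00 80

0080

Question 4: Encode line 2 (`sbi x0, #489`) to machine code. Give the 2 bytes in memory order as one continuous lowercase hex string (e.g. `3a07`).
e901

2. sbi fields op=0x0:4|rd=0:3|imm=489:9 → word 01e9h → e9 01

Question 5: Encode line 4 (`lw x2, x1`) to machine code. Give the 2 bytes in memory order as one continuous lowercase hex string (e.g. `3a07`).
4. lw fields op=0x9:4|rd=2:3|rs=1:3|pad=0:6 → word 9440h → 40 94

4094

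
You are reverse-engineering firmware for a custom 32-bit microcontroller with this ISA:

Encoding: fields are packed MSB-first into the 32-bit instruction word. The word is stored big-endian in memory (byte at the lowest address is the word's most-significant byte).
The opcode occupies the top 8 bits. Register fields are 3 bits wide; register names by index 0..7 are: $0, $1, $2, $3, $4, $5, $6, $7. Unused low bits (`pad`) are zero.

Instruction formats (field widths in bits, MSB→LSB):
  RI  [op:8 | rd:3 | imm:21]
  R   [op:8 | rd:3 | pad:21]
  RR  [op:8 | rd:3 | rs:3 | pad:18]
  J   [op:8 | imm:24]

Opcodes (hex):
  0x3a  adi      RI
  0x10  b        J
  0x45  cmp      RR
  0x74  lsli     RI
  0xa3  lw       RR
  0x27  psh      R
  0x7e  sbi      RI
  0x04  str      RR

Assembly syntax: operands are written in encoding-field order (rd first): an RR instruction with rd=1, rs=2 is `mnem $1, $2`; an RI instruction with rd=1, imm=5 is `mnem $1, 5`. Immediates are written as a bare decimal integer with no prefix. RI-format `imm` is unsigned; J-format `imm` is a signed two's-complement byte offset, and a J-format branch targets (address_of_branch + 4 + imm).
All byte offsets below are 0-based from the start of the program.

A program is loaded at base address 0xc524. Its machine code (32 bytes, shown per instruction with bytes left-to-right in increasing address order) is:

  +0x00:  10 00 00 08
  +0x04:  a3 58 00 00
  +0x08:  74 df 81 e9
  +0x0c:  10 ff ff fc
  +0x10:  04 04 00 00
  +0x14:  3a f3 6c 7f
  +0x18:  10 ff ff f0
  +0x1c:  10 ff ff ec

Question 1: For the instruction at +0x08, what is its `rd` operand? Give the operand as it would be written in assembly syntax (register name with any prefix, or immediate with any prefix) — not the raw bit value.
@+08  big-endian(74 df 81 e9) = 0x74df81e9
  top 8b → 0x74 → lsli [RI]
  [23:21] rd=6 = $6
  [20:0] imm=2064873 = 2064873

$6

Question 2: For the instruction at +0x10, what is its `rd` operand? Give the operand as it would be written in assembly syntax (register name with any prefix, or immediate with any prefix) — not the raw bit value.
$0

[10] 04 04 00 00 → 0x04040000
  op=0x04040000>>24=0x4 ⇒ str (RR)
  rd@[23:21]=0x0 ⇒ $0
  rs@[20:18]=0x1 ⇒ $1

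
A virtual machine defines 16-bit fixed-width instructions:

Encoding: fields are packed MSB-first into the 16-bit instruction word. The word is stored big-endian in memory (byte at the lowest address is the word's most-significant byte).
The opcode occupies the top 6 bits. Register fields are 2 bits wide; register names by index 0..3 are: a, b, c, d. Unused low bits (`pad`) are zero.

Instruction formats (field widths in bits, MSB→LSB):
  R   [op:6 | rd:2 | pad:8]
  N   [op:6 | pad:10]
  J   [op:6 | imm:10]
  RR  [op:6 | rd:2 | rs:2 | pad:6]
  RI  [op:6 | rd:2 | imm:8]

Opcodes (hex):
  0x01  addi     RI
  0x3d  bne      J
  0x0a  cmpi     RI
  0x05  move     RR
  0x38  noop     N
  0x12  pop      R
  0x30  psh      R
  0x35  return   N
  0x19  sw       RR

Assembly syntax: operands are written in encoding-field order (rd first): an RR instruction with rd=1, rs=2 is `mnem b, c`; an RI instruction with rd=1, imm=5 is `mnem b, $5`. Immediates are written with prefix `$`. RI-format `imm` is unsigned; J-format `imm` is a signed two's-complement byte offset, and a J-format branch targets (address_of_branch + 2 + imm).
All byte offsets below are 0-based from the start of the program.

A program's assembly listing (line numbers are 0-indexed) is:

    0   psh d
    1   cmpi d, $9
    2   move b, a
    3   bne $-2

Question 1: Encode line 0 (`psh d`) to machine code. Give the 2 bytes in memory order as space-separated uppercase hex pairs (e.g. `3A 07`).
L0: psh op=0x30:6|rd=3:2|pad=0:8 ⇒ 0xc300 ⇒ big c3 00

C3 00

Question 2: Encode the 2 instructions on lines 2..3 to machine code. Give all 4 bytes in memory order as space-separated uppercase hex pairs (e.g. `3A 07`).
2. move fields op=0x5:6|rd=1:2|rs=0:2|pad=0:6 → word 1500h → 15 00
3. bne fields op=0x3d:6|imm=-2:10 → word f7feh → f7 fe

15 00 F7 FE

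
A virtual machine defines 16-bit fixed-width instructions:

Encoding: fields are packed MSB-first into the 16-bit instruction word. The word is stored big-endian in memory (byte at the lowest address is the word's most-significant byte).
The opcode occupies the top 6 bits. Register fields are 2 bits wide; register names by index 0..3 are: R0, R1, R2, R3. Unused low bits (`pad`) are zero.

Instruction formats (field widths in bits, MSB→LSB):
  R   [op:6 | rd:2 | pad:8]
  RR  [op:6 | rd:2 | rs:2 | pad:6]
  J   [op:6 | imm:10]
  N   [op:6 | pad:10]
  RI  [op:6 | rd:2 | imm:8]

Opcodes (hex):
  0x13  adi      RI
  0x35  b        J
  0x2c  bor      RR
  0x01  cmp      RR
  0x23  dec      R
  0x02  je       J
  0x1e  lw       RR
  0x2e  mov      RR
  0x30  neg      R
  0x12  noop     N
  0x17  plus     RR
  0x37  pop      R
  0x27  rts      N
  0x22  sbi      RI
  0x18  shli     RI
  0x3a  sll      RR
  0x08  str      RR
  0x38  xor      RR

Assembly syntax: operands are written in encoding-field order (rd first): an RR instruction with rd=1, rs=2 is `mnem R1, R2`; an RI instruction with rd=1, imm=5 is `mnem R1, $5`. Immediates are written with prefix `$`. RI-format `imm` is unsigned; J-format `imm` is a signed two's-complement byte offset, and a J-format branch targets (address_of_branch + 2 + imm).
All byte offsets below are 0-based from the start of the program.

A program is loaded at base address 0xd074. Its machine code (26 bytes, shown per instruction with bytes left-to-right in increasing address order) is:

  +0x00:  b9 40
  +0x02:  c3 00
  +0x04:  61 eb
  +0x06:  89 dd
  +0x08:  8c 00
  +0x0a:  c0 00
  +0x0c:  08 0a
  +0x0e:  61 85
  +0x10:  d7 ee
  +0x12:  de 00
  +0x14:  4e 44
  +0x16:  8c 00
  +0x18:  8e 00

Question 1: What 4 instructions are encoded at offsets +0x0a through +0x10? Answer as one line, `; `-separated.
neg R0; je $10; shli R1, $133; b $-18

off 0x0a: read c0 00 as big → 0xc000
  op=0xc000>>10=0x30 ⇒ neg (R)
  [9:8] rd=0 = R0
off 0x0c: read 08 0a as big → 0x080a
  op=0x080a>>10=0x2 ⇒ je (J)
  [9:0] imm=10 = $10
off 0x0e: read 61 85 as big → 0x6185
  op=0x6185>>10=0x18 ⇒ shli (RI)
  [9:8] rd=1 = R1
  [7:0] imm=133 = $133
off 0x10: read d7 ee as big → 0xd7ee
  op=0xd7ee>>10=0x35 ⇒ b (J)
  [9:0] imm=1006 (s10→-18) = $-18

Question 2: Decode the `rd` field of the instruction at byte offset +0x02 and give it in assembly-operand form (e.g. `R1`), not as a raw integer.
[02] c3 00 → 0xc300
  op=0xc300>>10=0x30 ⇒ neg (R)
  [9:8] rd=3 = R3

R3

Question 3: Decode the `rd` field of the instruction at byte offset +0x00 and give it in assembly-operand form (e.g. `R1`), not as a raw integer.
off 0x00: read b9 40 as big → 0xb940
  op=0xb940>>10=0x2e ⇒ mov (RR)
  [9:8] rd=1 = R1
  [7:6] rs=1 = R1

R1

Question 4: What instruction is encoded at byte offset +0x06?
sbi R1, $221

off 0x06: read 89 dd as big → 0x89dd
  opcode bits[15:10]=0x22: sbi/RI
  [9:8] rd=1 = R1
  [7:0] imm=221 = $221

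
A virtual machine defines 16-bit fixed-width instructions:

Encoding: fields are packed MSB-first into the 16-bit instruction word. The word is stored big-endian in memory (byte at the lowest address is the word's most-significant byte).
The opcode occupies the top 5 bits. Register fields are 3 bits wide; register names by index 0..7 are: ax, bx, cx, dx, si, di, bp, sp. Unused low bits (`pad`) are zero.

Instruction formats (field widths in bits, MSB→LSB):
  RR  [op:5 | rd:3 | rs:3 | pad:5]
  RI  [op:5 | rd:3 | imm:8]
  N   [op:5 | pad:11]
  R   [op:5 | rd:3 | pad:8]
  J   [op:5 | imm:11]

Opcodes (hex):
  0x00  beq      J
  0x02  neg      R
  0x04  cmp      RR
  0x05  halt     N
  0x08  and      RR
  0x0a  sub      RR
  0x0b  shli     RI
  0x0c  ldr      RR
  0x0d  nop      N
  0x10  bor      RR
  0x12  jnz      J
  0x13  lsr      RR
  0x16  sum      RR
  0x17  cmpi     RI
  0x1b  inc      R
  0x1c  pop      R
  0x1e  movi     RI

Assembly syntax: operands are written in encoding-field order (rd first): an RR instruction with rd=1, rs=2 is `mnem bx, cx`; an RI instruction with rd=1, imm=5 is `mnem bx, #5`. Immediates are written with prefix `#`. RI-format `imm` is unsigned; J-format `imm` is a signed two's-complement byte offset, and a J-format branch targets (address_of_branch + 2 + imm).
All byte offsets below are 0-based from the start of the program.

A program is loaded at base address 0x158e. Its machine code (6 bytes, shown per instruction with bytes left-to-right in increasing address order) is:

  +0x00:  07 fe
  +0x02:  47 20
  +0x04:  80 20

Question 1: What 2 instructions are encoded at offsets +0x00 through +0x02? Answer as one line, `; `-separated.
beq #-2; and sp, bx

+0x00: 07 fe ⇒ word 0x07fe (big)
  top 5b → 0x0 → beq [J]
  imm@[10:0]=0x7fe (s11→-2) ⇒ #-2
+0x02: 47 20 ⇒ word 0x4720 (big)
  top 5b → 0x8 → and [RR]
  rd@[10:8]=0x7 ⇒ sp
  rs@[7:5]=0x1 ⇒ bx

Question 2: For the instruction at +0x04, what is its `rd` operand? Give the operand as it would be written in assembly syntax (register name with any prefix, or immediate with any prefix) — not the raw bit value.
@+04  big-endian(80 20) = 0x8020
  top 5b → 0x10 → bor [RR]
  rd: (w>>8)&0x7=0x0 → ax
  rs: (w>>5)&0x7=0x1 → bx

ax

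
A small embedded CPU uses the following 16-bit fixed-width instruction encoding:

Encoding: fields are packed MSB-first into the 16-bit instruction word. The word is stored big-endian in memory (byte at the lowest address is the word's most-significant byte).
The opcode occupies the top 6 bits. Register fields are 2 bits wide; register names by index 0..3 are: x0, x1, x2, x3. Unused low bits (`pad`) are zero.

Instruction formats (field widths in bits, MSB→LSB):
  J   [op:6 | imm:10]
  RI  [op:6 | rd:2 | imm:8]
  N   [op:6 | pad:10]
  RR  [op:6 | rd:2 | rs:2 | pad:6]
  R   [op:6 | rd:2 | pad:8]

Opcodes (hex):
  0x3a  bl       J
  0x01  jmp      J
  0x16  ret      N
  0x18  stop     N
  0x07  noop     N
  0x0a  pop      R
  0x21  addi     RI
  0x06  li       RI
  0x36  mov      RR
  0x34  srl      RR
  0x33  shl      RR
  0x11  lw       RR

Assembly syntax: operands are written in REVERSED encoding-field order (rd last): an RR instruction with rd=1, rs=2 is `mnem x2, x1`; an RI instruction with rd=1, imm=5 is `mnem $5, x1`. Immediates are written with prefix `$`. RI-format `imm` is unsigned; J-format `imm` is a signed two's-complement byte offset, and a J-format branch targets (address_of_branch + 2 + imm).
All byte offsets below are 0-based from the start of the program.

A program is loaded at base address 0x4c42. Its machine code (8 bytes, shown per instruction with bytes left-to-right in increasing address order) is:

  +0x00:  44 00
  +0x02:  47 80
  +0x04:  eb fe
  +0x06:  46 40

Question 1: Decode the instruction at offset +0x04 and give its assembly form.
off 0x04: read eb fe as big → 0xebfe
  opcode bits[15:10]=0x3a: bl/J
  imm@[9:0]=0x3fe (s10→-2) ⇒ $-2

bl $-2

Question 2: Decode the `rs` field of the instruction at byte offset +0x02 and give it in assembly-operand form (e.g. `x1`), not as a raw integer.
x2

[02] 47 80 → 0x4780
  top 6b → 0x11 → lw [RR]
  rd: (w>>8)&0x3=0x3 → x3
  rs: (w>>6)&0x3=0x2 → x2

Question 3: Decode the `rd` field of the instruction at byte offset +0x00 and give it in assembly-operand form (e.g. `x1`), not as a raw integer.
x0

off 0x00: read 44 00 as big → 0x4400
  top 6b → 0x11 → lw [RR]
  [9:8] rd=0 = x0
  [7:6] rs=0 = x0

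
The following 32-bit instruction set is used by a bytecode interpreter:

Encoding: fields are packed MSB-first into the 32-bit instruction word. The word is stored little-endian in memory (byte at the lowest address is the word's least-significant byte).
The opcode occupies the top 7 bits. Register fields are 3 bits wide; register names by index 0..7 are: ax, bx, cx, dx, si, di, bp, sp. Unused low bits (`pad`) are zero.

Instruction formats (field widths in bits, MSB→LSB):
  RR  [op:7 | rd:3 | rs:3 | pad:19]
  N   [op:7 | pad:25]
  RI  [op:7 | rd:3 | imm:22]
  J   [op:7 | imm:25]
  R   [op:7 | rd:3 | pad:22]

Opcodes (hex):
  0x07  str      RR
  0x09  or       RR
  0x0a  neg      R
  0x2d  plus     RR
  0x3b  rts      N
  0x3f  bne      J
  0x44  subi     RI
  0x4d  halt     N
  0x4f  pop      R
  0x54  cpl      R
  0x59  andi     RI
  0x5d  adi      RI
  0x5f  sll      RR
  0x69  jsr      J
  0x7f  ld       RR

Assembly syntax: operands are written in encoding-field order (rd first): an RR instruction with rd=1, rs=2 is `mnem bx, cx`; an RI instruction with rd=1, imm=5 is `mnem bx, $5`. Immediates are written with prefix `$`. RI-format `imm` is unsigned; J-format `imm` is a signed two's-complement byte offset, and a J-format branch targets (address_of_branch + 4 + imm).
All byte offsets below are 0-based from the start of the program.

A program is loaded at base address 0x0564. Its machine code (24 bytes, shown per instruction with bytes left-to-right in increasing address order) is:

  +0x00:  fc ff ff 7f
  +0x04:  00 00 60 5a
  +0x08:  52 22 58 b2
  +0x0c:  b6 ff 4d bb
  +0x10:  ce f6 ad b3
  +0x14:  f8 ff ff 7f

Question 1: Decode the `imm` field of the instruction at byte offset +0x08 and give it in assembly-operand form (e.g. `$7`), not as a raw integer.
$1581650

off 0x08: read 52 22 58 b2 as little → 0xb2582252
  op=0xb2582252>>25=0x59 ⇒ andi (RI)
  [24:22] rd=1 = bx
  [21:0] imm=1581650 = $1581650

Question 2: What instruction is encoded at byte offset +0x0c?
adi di, $917430

@+0c  little-endian(b6 ff 4d bb) = 0xbb4dffb6
  opcode bits[31:25]=0x5d: adi/RI
  rd: (w>>22)&0x7=0x5 → di
  imm: (w>>0)&0x3fffff=0xdffb6 → $917430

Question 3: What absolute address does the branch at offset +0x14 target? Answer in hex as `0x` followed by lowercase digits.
+0x14: f8 ff ff 7f ⇒ word 0x7ffffff8 (little)
  op=0x7ffffff8>>25=0x3f ⇒ bne (J)
  imm: (w>>0)&0x1ffffff=0x1fffff8 (s25→-8) → $-8
  target = base 0x0564 + off 0x14 + 4 + imm -8 = 0x0574

0x0574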